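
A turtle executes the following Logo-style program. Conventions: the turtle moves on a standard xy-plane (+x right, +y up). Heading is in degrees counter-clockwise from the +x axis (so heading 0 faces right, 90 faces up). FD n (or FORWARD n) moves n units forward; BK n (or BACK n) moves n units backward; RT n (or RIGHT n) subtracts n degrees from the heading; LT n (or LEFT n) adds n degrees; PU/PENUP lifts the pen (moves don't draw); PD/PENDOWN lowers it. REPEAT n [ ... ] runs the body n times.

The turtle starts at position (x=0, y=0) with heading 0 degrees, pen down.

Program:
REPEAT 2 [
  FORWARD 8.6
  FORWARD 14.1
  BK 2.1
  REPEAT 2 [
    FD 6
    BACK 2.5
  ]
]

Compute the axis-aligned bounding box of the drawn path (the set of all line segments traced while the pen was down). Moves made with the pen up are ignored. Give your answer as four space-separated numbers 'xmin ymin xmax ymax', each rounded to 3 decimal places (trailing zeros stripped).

Executing turtle program step by step:
Start: pos=(0,0), heading=0, pen down
REPEAT 2 [
  -- iteration 1/2 --
  FD 8.6: (0,0) -> (8.6,0) [heading=0, draw]
  FD 14.1: (8.6,0) -> (22.7,0) [heading=0, draw]
  BK 2.1: (22.7,0) -> (20.6,0) [heading=0, draw]
  REPEAT 2 [
    -- iteration 1/2 --
    FD 6: (20.6,0) -> (26.6,0) [heading=0, draw]
    BK 2.5: (26.6,0) -> (24.1,0) [heading=0, draw]
    -- iteration 2/2 --
    FD 6: (24.1,0) -> (30.1,0) [heading=0, draw]
    BK 2.5: (30.1,0) -> (27.6,0) [heading=0, draw]
  ]
  -- iteration 2/2 --
  FD 8.6: (27.6,0) -> (36.2,0) [heading=0, draw]
  FD 14.1: (36.2,0) -> (50.3,0) [heading=0, draw]
  BK 2.1: (50.3,0) -> (48.2,0) [heading=0, draw]
  REPEAT 2 [
    -- iteration 1/2 --
    FD 6: (48.2,0) -> (54.2,0) [heading=0, draw]
    BK 2.5: (54.2,0) -> (51.7,0) [heading=0, draw]
    -- iteration 2/2 --
    FD 6: (51.7,0) -> (57.7,0) [heading=0, draw]
    BK 2.5: (57.7,0) -> (55.2,0) [heading=0, draw]
  ]
]
Final: pos=(55.2,0), heading=0, 14 segment(s) drawn

Segment endpoints: x in {0, 8.6, 20.6, 22.7, 24.1, 26.6, 27.6, 30.1, 36.2, 48.2, 50.3, 51.7, 54.2, 55.2, 57.7}, y in {0}
xmin=0, ymin=0, xmax=57.7, ymax=0

Answer: 0 0 57.7 0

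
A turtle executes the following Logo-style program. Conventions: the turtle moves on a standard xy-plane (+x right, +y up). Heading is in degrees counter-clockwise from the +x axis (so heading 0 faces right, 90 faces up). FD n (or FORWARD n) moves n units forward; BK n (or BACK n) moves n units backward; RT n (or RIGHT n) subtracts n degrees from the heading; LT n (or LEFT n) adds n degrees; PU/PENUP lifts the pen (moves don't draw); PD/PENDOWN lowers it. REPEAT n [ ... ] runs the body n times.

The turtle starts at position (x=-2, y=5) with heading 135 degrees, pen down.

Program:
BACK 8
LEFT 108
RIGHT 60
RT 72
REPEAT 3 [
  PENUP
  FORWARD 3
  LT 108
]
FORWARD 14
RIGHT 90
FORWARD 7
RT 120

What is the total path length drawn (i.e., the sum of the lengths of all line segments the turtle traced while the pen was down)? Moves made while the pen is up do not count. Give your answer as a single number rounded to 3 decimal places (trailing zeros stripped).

Answer: 8

Derivation:
Executing turtle program step by step:
Start: pos=(-2,5), heading=135, pen down
BK 8: (-2,5) -> (3.657,-0.657) [heading=135, draw]
LT 108: heading 135 -> 243
RT 60: heading 243 -> 183
RT 72: heading 183 -> 111
REPEAT 3 [
  -- iteration 1/3 --
  PU: pen up
  FD 3: (3.657,-0.657) -> (2.582,2.144) [heading=111, move]
  LT 108: heading 111 -> 219
  -- iteration 2/3 --
  PU: pen up
  FD 3: (2.582,2.144) -> (0.25,0.256) [heading=219, move]
  LT 108: heading 219 -> 327
  -- iteration 3/3 --
  PU: pen up
  FD 3: (0.25,0.256) -> (2.766,-1.378) [heading=327, move]
  LT 108: heading 327 -> 75
]
FD 14: (2.766,-1.378) -> (6.39,12.145) [heading=75, move]
RT 90: heading 75 -> 345
FD 7: (6.39,12.145) -> (13.151,10.333) [heading=345, move]
RT 120: heading 345 -> 225
Final: pos=(13.151,10.333), heading=225, 1 segment(s) drawn

Segment lengths:
  seg 1: (-2,5) -> (3.657,-0.657), length = 8
Total = 8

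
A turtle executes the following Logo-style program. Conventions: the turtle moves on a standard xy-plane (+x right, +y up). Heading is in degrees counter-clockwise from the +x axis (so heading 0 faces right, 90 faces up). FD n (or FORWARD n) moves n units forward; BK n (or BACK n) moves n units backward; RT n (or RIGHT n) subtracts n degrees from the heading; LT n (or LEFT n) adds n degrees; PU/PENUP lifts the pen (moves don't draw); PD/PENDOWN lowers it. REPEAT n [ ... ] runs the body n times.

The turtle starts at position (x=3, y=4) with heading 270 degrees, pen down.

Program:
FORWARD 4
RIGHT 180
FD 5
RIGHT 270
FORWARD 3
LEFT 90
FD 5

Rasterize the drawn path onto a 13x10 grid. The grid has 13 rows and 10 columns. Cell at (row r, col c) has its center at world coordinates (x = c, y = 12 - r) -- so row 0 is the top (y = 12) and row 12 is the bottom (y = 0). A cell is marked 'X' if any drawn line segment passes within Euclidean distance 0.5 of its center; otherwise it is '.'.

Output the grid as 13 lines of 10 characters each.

Segment 0: (3,4) -> (3,0)
Segment 1: (3,0) -> (3,5)
Segment 2: (3,5) -> (-0,5)
Segment 3: (-0,5) -> (-0,0)

Answer: ..........
..........
..........
..........
..........
..........
..........
XXXX......
X..X......
X..X......
X..X......
X..X......
X..X......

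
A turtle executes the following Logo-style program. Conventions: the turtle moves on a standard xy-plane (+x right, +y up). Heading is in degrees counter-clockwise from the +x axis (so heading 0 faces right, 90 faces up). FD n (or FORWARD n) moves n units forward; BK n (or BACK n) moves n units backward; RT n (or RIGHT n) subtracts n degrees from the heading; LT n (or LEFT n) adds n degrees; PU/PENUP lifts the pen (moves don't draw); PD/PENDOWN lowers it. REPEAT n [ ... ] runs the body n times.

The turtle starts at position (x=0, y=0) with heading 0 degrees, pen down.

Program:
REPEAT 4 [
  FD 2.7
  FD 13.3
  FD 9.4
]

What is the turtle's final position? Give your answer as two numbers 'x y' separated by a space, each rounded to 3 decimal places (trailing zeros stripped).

Answer: 101.6 0

Derivation:
Executing turtle program step by step:
Start: pos=(0,0), heading=0, pen down
REPEAT 4 [
  -- iteration 1/4 --
  FD 2.7: (0,0) -> (2.7,0) [heading=0, draw]
  FD 13.3: (2.7,0) -> (16,0) [heading=0, draw]
  FD 9.4: (16,0) -> (25.4,0) [heading=0, draw]
  -- iteration 2/4 --
  FD 2.7: (25.4,0) -> (28.1,0) [heading=0, draw]
  FD 13.3: (28.1,0) -> (41.4,0) [heading=0, draw]
  FD 9.4: (41.4,0) -> (50.8,0) [heading=0, draw]
  -- iteration 3/4 --
  FD 2.7: (50.8,0) -> (53.5,0) [heading=0, draw]
  FD 13.3: (53.5,0) -> (66.8,0) [heading=0, draw]
  FD 9.4: (66.8,0) -> (76.2,0) [heading=0, draw]
  -- iteration 4/4 --
  FD 2.7: (76.2,0) -> (78.9,0) [heading=0, draw]
  FD 13.3: (78.9,0) -> (92.2,0) [heading=0, draw]
  FD 9.4: (92.2,0) -> (101.6,0) [heading=0, draw]
]
Final: pos=(101.6,0), heading=0, 12 segment(s) drawn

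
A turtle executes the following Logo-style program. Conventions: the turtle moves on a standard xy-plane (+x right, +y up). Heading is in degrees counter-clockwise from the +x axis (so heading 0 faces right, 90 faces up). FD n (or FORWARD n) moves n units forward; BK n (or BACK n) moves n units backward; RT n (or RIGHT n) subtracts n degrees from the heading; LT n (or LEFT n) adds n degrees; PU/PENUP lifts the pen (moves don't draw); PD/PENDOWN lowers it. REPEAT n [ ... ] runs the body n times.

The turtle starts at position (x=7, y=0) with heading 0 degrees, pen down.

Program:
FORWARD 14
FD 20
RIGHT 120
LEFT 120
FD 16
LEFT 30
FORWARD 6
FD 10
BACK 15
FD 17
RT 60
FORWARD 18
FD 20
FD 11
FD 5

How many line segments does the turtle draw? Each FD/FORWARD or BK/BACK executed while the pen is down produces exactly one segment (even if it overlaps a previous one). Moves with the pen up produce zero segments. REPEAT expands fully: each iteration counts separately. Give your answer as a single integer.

Executing turtle program step by step:
Start: pos=(7,0), heading=0, pen down
FD 14: (7,0) -> (21,0) [heading=0, draw]
FD 20: (21,0) -> (41,0) [heading=0, draw]
RT 120: heading 0 -> 240
LT 120: heading 240 -> 0
FD 16: (41,0) -> (57,0) [heading=0, draw]
LT 30: heading 0 -> 30
FD 6: (57,0) -> (62.196,3) [heading=30, draw]
FD 10: (62.196,3) -> (70.856,8) [heading=30, draw]
BK 15: (70.856,8) -> (57.866,0.5) [heading=30, draw]
FD 17: (57.866,0.5) -> (72.588,9) [heading=30, draw]
RT 60: heading 30 -> 330
FD 18: (72.588,9) -> (88.177,0) [heading=330, draw]
FD 20: (88.177,0) -> (105.497,-10) [heading=330, draw]
FD 11: (105.497,-10) -> (115.024,-15.5) [heading=330, draw]
FD 5: (115.024,-15.5) -> (119.354,-18) [heading=330, draw]
Final: pos=(119.354,-18), heading=330, 11 segment(s) drawn
Segments drawn: 11

Answer: 11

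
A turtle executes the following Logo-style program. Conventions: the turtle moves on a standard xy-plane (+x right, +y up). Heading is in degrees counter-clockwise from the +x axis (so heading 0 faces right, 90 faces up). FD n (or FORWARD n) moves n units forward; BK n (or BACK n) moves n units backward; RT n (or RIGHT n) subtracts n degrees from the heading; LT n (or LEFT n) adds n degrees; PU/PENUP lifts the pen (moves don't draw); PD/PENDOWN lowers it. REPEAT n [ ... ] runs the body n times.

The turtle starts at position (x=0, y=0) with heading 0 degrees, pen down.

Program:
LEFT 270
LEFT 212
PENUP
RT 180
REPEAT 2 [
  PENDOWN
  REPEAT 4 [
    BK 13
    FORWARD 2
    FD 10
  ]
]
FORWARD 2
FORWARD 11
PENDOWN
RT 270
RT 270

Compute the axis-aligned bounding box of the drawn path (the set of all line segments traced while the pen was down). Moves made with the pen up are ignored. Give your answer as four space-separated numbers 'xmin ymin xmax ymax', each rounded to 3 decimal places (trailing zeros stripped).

Executing turtle program step by step:
Start: pos=(0,0), heading=0, pen down
LT 270: heading 0 -> 270
LT 212: heading 270 -> 122
PU: pen up
RT 180: heading 122 -> 302
REPEAT 2 [
  -- iteration 1/2 --
  PD: pen down
  REPEAT 4 [
    -- iteration 1/4 --
    BK 13: (0,0) -> (-6.889,11.025) [heading=302, draw]
    FD 2: (-6.889,11.025) -> (-5.829,9.329) [heading=302, draw]
    FD 10: (-5.829,9.329) -> (-0.53,0.848) [heading=302, draw]
    -- iteration 2/4 --
    BK 13: (-0.53,0.848) -> (-7.419,11.873) [heading=302, draw]
    FD 2: (-7.419,11.873) -> (-6.359,10.177) [heading=302, draw]
    FD 10: (-6.359,10.177) -> (-1.06,1.696) [heading=302, draw]
    -- iteration 3/4 --
    BK 13: (-1.06,1.696) -> (-7.949,12.721) [heading=302, draw]
    FD 2: (-7.949,12.721) -> (-6.889,11.025) [heading=302, draw]
    FD 10: (-6.889,11.025) -> (-1.59,2.544) [heading=302, draw]
    -- iteration 4/4 --
    BK 13: (-1.59,2.544) -> (-8.479,13.569) [heading=302, draw]
    FD 2: (-8.479,13.569) -> (-7.419,11.873) [heading=302, draw]
    FD 10: (-7.419,11.873) -> (-2.12,3.392) [heading=302, draw]
  ]
  -- iteration 2/2 --
  PD: pen down
  REPEAT 4 [
    -- iteration 1/4 --
    BK 13: (-2.12,3.392) -> (-9.009,14.417) [heading=302, draw]
    FD 2: (-9.009,14.417) -> (-7.949,12.721) [heading=302, draw]
    FD 10: (-7.949,12.721) -> (-2.65,4.24) [heading=302, draw]
    -- iteration 2/4 --
    BK 13: (-2.65,4.24) -> (-9.539,15.265) [heading=302, draw]
    FD 2: (-9.539,15.265) -> (-8.479,13.569) [heading=302, draw]
    FD 10: (-8.479,13.569) -> (-3.18,5.088) [heading=302, draw]
    -- iteration 3/4 --
    BK 13: (-3.18,5.088) -> (-10.068,16.113) [heading=302, draw]
    FD 2: (-10.068,16.113) -> (-9.009,14.417) [heading=302, draw]
    FD 10: (-9.009,14.417) -> (-3.709,5.936) [heading=302, draw]
    -- iteration 4/4 --
    BK 13: (-3.709,5.936) -> (-10.598,16.961) [heading=302, draw]
    FD 2: (-10.598,16.961) -> (-9.539,15.265) [heading=302, draw]
    FD 10: (-9.539,15.265) -> (-4.239,6.784) [heading=302, draw]
  ]
]
FD 2: (-4.239,6.784) -> (-3.18,5.088) [heading=302, draw]
FD 11: (-3.18,5.088) -> (2.65,-4.24) [heading=302, draw]
PD: pen down
RT 270: heading 302 -> 32
RT 270: heading 32 -> 122
Final: pos=(2.65,-4.24), heading=122, 26 segment(s) drawn

Segment endpoints: x in {-10.598, -10.068, -9.539, -9.539, -9.009, -9.009, -8.479, -8.479, -7.949, -7.949, -7.419, -6.889, -6.359, -5.829, -4.239, -3.709, -3.18, -3.18, -2.65, -2.12, -1.59, -1.06, -0.53, 0, 2.65}, y in {-4.24, 0, 0.848, 1.696, 2.544, 3.392, 4.24, 5.088, 5.936, 6.784, 9.329, 10.177, 11.025, 11.025, 11.873, 11.873, 12.721, 12.721, 13.569, 13.569, 14.417, 14.417, 15.265, 16.113, 16.961}
xmin=-10.598, ymin=-4.24, xmax=2.65, ymax=16.961

Answer: -10.598 -4.24 2.65 16.961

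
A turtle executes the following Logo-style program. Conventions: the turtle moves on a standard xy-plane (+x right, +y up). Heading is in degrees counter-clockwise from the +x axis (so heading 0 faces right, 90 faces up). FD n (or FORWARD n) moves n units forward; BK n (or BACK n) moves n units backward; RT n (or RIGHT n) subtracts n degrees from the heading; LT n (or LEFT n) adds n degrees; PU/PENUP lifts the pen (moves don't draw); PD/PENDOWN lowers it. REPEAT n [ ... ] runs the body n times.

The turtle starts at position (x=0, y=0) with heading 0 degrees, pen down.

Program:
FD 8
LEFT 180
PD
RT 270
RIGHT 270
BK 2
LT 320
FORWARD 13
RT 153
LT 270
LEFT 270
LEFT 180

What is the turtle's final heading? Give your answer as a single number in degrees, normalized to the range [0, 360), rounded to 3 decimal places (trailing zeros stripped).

Executing turtle program step by step:
Start: pos=(0,0), heading=0, pen down
FD 8: (0,0) -> (8,0) [heading=0, draw]
LT 180: heading 0 -> 180
PD: pen down
RT 270: heading 180 -> 270
RT 270: heading 270 -> 0
BK 2: (8,0) -> (6,0) [heading=0, draw]
LT 320: heading 0 -> 320
FD 13: (6,0) -> (15.959,-8.356) [heading=320, draw]
RT 153: heading 320 -> 167
LT 270: heading 167 -> 77
LT 270: heading 77 -> 347
LT 180: heading 347 -> 167
Final: pos=(15.959,-8.356), heading=167, 3 segment(s) drawn

Answer: 167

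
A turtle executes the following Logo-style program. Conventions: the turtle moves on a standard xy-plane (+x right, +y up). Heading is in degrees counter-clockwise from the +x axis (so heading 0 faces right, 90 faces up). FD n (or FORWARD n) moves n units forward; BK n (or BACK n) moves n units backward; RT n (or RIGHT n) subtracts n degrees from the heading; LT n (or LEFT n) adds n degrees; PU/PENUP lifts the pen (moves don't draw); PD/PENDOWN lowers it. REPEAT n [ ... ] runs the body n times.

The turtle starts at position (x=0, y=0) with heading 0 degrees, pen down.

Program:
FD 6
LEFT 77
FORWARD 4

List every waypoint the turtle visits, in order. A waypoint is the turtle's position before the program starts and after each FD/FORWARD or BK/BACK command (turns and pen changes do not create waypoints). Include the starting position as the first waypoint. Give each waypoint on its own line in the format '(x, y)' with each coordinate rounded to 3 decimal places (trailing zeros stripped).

Answer: (0, 0)
(6, 0)
(6.9, 3.897)

Derivation:
Executing turtle program step by step:
Start: pos=(0,0), heading=0, pen down
FD 6: (0,0) -> (6,0) [heading=0, draw]
LT 77: heading 0 -> 77
FD 4: (6,0) -> (6.9,3.897) [heading=77, draw]
Final: pos=(6.9,3.897), heading=77, 2 segment(s) drawn
Waypoints (3 total):
(0, 0)
(6, 0)
(6.9, 3.897)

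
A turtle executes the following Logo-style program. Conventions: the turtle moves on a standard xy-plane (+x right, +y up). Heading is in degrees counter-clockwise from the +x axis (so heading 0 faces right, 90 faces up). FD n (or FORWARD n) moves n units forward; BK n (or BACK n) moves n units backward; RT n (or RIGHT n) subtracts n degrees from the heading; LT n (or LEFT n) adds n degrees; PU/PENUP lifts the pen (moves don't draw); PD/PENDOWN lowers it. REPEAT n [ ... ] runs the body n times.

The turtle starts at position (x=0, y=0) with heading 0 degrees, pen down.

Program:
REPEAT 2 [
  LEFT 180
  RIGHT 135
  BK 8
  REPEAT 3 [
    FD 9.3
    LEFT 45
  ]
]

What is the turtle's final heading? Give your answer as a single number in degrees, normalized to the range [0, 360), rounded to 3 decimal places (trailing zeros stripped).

Answer: 0

Derivation:
Executing turtle program step by step:
Start: pos=(0,0), heading=0, pen down
REPEAT 2 [
  -- iteration 1/2 --
  LT 180: heading 0 -> 180
  RT 135: heading 180 -> 45
  BK 8: (0,0) -> (-5.657,-5.657) [heading=45, draw]
  REPEAT 3 [
    -- iteration 1/3 --
    FD 9.3: (-5.657,-5.657) -> (0.919,0.919) [heading=45, draw]
    LT 45: heading 45 -> 90
    -- iteration 2/3 --
    FD 9.3: (0.919,0.919) -> (0.919,10.219) [heading=90, draw]
    LT 45: heading 90 -> 135
    -- iteration 3/3 --
    FD 9.3: (0.919,10.219) -> (-5.657,16.795) [heading=135, draw]
    LT 45: heading 135 -> 180
  ]
  -- iteration 2/2 --
  LT 180: heading 180 -> 0
  RT 135: heading 0 -> 225
  BK 8: (-5.657,16.795) -> (0,22.452) [heading=225, draw]
  REPEAT 3 [
    -- iteration 1/3 --
    FD 9.3: (0,22.452) -> (-6.576,15.876) [heading=225, draw]
    LT 45: heading 225 -> 270
    -- iteration 2/3 --
    FD 9.3: (-6.576,15.876) -> (-6.576,6.576) [heading=270, draw]
    LT 45: heading 270 -> 315
    -- iteration 3/3 --
    FD 9.3: (-6.576,6.576) -> (0,0) [heading=315, draw]
    LT 45: heading 315 -> 0
  ]
]
Final: pos=(0,0), heading=0, 8 segment(s) drawn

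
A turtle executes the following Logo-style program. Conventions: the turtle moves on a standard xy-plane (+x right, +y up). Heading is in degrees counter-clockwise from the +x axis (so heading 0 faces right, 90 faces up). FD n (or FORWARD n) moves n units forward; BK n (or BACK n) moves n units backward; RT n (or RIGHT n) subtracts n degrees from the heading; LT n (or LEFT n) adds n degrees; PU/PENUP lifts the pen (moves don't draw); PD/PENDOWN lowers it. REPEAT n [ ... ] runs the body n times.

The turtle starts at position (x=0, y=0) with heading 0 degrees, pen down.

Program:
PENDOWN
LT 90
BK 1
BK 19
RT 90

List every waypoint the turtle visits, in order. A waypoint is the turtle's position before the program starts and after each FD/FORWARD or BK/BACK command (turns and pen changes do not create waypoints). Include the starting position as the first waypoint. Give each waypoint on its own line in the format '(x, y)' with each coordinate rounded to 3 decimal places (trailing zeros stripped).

Executing turtle program step by step:
Start: pos=(0,0), heading=0, pen down
PD: pen down
LT 90: heading 0 -> 90
BK 1: (0,0) -> (0,-1) [heading=90, draw]
BK 19: (0,-1) -> (0,-20) [heading=90, draw]
RT 90: heading 90 -> 0
Final: pos=(0,-20), heading=0, 2 segment(s) drawn
Waypoints (3 total):
(0, 0)
(0, -1)
(0, -20)

Answer: (0, 0)
(0, -1)
(0, -20)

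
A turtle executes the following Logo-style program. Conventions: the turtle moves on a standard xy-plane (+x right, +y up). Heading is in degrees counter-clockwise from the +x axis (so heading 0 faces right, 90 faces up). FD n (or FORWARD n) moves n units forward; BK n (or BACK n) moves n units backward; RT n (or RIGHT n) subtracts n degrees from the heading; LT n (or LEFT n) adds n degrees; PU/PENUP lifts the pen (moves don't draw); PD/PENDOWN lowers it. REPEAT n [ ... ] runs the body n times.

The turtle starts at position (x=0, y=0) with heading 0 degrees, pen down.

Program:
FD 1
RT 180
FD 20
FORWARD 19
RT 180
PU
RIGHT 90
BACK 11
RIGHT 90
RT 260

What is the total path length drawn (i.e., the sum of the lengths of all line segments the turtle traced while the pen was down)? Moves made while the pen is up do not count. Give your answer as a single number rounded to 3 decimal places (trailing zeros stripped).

Answer: 40

Derivation:
Executing turtle program step by step:
Start: pos=(0,0), heading=0, pen down
FD 1: (0,0) -> (1,0) [heading=0, draw]
RT 180: heading 0 -> 180
FD 20: (1,0) -> (-19,0) [heading=180, draw]
FD 19: (-19,0) -> (-38,0) [heading=180, draw]
RT 180: heading 180 -> 0
PU: pen up
RT 90: heading 0 -> 270
BK 11: (-38,0) -> (-38,11) [heading=270, move]
RT 90: heading 270 -> 180
RT 260: heading 180 -> 280
Final: pos=(-38,11), heading=280, 3 segment(s) drawn

Segment lengths:
  seg 1: (0,0) -> (1,0), length = 1
  seg 2: (1,0) -> (-19,0), length = 20
  seg 3: (-19,0) -> (-38,0), length = 19
Total = 40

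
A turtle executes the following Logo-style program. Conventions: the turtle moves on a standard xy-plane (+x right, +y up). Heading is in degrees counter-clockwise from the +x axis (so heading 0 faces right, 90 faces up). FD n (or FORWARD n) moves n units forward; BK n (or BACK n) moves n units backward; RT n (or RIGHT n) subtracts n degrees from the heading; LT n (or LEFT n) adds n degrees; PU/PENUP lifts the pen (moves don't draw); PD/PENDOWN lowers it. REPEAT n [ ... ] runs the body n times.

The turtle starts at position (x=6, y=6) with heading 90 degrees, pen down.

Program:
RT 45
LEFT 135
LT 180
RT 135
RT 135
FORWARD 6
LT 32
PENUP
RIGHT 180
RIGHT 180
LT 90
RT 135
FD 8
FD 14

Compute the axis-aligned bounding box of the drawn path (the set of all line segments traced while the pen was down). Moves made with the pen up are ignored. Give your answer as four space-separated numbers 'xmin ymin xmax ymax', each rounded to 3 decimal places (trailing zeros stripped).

Executing turtle program step by step:
Start: pos=(6,6), heading=90, pen down
RT 45: heading 90 -> 45
LT 135: heading 45 -> 180
LT 180: heading 180 -> 0
RT 135: heading 0 -> 225
RT 135: heading 225 -> 90
FD 6: (6,6) -> (6,12) [heading=90, draw]
LT 32: heading 90 -> 122
PU: pen up
RT 180: heading 122 -> 302
RT 180: heading 302 -> 122
LT 90: heading 122 -> 212
RT 135: heading 212 -> 77
FD 8: (6,12) -> (7.8,19.795) [heading=77, move]
FD 14: (7.8,19.795) -> (10.949,33.436) [heading=77, move]
Final: pos=(10.949,33.436), heading=77, 1 segment(s) drawn

Segment endpoints: x in {6}, y in {6, 12}
xmin=6, ymin=6, xmax=6, ymax=12

Answer: 6 6 6 12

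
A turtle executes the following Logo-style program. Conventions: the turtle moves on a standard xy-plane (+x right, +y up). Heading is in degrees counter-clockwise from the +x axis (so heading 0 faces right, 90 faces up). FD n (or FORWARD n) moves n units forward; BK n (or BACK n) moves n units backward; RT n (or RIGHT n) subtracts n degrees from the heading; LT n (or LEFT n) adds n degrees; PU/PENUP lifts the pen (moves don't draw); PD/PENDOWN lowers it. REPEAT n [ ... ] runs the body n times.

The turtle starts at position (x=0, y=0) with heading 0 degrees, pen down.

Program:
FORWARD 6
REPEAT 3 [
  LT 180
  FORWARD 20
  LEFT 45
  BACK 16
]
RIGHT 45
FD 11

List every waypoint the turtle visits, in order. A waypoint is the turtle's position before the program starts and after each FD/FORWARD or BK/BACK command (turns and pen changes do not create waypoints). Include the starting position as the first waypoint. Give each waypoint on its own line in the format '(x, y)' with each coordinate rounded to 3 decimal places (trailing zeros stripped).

Executing turtle program step by step:
Start: pos=(0,0), heading=0, pen down
FD 6: (0,0) -> (6,0) [heading=0, draw]
REPEAT 3 [
  -- iteration 1/3 --
  LT 180: heading 0 -> 180
  FD 20: (6,0) -> (-14,0) [heading=180, draw]
  LT 45: heading 180 -> 225
  BK 16: (-14,0) -> (-2.686,11.314) [heading=225, draw]
  -- iteration 2/3 --
  LT 180: heading 225 -> 45
  FD 20: (-2.686,11.314) -> (11.456,25.456) [heading=45, draw]
  LT 45: heading 45 -> 90
  BK 16: (11.456,25.456) -> (11.456,9.456) [heading=90, draw]
  -- iteration 3/3 --
  LT 180: heading 90 -> 270
  FD 20: (11.456,9.456) -> (11.456,-10.544) [heading=270, draw]
  LT 45: heading 270 -> 315
  BK 16: (11.456,-10.544) -> (0.142,0.77) [heading=315, draw]
]
RT 45: heading 315 -> 270
FD 11: (0.142,0.77) -> (0.142,-10.23) [heading=270, draw]
Final: pos=(0.142,-10.23), heading=270, 8 segment(s) drawn
Waypoints (9 total):
(0, 0)
(6, 0)
(-14, 0)
(-2.686, 11.314)
(11.456, 25.456)
(11.456, 9.456)
(11.456, -10.544)
(0.142, 0.77)
(0.142, -10.23)

Answer: (0, 0)
(6, 0)
(-14, 0)
(-2.686, 11.314)
(11.456, 25.456)
(11.456, 9.456)
(11.456, -10.544)
(0.142, 0.77)
(0.142, -10.23)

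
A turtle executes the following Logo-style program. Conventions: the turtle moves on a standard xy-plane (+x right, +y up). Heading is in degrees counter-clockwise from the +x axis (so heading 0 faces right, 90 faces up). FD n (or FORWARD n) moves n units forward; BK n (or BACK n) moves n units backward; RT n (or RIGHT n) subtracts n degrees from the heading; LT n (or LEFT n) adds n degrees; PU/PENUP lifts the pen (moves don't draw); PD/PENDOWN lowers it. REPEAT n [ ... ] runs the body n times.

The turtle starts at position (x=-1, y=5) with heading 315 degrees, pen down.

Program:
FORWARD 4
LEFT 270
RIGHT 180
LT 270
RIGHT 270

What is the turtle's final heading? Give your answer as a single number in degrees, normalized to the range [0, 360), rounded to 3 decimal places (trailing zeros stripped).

Answer: 45

Derivation:
Executing turtle program step by step:
Start: pos=(-1,5), heading=315, pen down
FD 4: (-1,5) -> (1.828,2.172) [heading=315, draw]
LT 270: heading 315 -> 225
RT 180: heading 225 -> 45
LT 270: heading 45 -> 315
RT 270: heading 315 -> 45
Final: pos=(1.828,2.172), heading=45, 1 segment(s) drawn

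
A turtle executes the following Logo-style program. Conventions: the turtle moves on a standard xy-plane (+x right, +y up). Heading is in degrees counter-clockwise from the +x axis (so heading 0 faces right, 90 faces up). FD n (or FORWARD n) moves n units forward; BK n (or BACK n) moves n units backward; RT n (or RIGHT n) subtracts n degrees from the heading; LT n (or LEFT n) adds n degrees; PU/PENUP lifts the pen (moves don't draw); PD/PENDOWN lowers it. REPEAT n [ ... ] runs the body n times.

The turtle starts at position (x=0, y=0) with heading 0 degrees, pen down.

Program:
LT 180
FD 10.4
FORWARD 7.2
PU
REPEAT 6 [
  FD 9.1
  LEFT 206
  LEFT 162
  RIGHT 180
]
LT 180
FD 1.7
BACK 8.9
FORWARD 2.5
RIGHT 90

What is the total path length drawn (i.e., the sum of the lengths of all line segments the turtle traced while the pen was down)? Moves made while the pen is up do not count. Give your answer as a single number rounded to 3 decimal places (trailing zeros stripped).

Answer: 17.6

Derivation:
Executing turtle program step by step:
Start: pos=(0,0), heading=0, pen down
LT 180: heading 0 -> 180
FD 10.4: (0,0) -> (-10.4,0) [heading=180, draw]
FD 7.2: (-10.4,0) -> (-17.6,0) [heading=180, draw]
PU: pen up
REPEAT 6 [
  -- iteration 1/6 --
  FD 9.1: (-17.6,0) -> (-26.7,0) [heading=180, move]
  LT 206: heading 180 -> 26
  LT 162: heading 26 -> 188
  RT 180: heading 188 -> 8
  -- iteration 2/6 --
  FD 9.1: (-26.7,0) -> (-17.689,1.266) [heading=8, move]
  LT 206: heading 8 -> 214
  LT 162: heading 214 -> 16
  RT 180: heading 16 -> 196
  -- iteration 3/6 --
  FD 9.1: (-17.689,1.266) -> (-26.436,-1.242) [heading=196, move]
  LT 206: heading 196 -> 42
  LT 162: heading 42 -> 204
  RT 180: heading 204 -> 24
  -- iteration 4/6 --
  FD 9.1: (-26.436,-1.242) -> (-18.123,2.459) [heading=24, move]
  LT 206: heading 24 -> 230
  LT 162: heading 230 -> 32
  RT 180: heading 32 -> 212
  -- iteration 5/6 --
  FD 9.1: (-18.123,2.459) -> (-25.84,-2.363) [heading=212, move]
  LT 206: heading 212 -> 58
  LT 162: heading 58 -> 220
  RT 180: heading 220 -> 40
  -- iteration 6/6 --
  FD 9.1: (-25.84,-2.363) -> (-18.869,3.487) [heading=40, move]
  LT 206: heading 40 -> 246
  LT 162: heading 246 -> 48
  RT 180: heading 48 -> 228
]
LT 180: heading 228 -> 48
FD 1.7: (-18.869,3.487) -> (-17.731,4.75) [heading=48, move]
BK 8.9: (-17.731,4.75) -> (-23.687,-1.864) [heading=48, move]
FD 2.5: (-23.687,-1.864) -> (-22.014,-0.006) [heading=48, move]
RT 90: heading 48 -> 318
Final: pos=(-22.014,-0.006), heading=318, 2 segment(s) drawn

Segment lengths:
  seg 1: (0,0) -> (-10.4,0), length = 10.4
  seg 2: (-10.4,0) -> (-17.6,0), length = 7.2
Total = 17.6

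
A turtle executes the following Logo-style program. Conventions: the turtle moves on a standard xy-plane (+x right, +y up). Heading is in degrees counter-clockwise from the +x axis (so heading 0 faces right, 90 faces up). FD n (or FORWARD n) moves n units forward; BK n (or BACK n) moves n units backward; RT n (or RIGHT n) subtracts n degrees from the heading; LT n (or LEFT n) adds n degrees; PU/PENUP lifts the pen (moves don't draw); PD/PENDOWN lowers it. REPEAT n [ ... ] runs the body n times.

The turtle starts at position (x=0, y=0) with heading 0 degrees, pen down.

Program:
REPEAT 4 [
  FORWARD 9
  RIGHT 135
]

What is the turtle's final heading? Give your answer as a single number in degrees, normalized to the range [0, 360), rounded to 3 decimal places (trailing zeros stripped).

Answer: 180

Derivation:
Executing turtle program step by step:
Start: pos=(0,0), heading=0, pen down
REPEAT 4 [
  -- iteration 1/4 --
  FD 9: (0,0) -> (9,0) [heading=0, draw]
  RT 135: heading 0 -> 225
  -- iteration 2/4 --
  FD 9: (9,0) -> (2.636,-6.364) [heading=225, draw]
  RT 135: heading 225 -> 90
  -- iteration 3/4 --
  FD 9: (2.636,-6.364) -> (2.636,2.636) [heading=90, draw]
  RT 135: heading 90 -> 315
  -- iteration 4/4 --
  FD 9: (2.636,2.636) -> (9,-3.728) [heading=315, draw]
  RT 135: heading 315 -> 180
]
Final: pos=(9,-3.728), heading=180, 4 segment(s) drawn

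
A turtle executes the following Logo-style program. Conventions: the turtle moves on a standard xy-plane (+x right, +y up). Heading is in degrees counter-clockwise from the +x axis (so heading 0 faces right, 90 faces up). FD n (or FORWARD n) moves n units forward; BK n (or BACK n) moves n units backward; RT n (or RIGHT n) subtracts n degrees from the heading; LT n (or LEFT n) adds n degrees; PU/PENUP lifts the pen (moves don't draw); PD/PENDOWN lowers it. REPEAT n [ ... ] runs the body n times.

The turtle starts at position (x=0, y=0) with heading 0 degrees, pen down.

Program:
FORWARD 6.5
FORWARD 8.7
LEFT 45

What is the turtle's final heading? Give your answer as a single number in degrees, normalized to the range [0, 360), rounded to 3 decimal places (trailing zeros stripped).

Executing turtle program step by step:
Start: pos=(0,0), heading=0, pen down
FD 6.5: (0,0) -> (6.5,0) [heading=0, draw]
FD 8.7: (6.5,0) -> (15.2,0) [heading=0, draw]
LT 45: heading 0 -> 45
Final: pos=(15.2,0), heading=45, 2 segment(s) drawn

Answer: 45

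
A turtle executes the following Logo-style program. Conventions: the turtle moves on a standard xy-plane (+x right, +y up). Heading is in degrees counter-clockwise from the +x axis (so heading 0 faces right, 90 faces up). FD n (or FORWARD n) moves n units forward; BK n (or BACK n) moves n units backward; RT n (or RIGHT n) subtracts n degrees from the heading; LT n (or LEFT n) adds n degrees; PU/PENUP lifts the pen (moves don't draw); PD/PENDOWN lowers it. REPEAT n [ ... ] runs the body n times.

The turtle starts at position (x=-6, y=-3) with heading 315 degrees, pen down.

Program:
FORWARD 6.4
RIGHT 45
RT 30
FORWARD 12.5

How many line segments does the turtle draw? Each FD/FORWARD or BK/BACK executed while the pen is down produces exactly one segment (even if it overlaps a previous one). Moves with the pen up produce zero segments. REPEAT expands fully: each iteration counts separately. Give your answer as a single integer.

Executing turtle program step by step:
Start: pos=(-6,-3), heading=315, pen down
FD 6.4: (-6,-3) -> (-1.475,-7.525) [heading=315, draw]
RT 45: heading 315 -> 270
RT 30: heading 270 -> 240
FD 12.5: (-1.475,-7.525) -> (-7.725,-18.351) [heading=240, draw]
Final: pos=(-7.725,-18.351), heading=240, 2 segment(s) drawn
Segments drawn: 2

Answer: 2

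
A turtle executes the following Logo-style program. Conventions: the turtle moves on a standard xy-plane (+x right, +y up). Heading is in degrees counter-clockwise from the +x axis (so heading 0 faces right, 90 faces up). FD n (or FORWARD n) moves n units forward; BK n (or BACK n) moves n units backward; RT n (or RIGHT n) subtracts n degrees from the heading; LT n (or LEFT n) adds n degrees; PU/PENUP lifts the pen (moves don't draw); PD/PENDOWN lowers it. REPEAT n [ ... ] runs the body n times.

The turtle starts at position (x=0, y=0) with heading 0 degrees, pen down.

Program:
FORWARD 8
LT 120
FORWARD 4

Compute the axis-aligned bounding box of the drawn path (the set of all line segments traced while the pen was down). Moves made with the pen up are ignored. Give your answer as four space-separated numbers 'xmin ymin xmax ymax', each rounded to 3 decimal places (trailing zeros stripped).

Executing turtle program step by step:
Start: pos=(0,0), heading=0, pen down
FD 8: (0,0) -> (8,0) [heading=0, draw]
LT 120: heading 0 -> 120
FD 4: (8,0) -> (6,3.464) [heading=120, draw]
Final: pos=(6,3.464), heading=120, 2 segment(s) drawn

Segment endpoints: x in {0, 6, 8}, y in {0, 3.464}
xmin=0, ymin=0, xmax=8, ymax=3.464

Answer: 0 0 8 3.464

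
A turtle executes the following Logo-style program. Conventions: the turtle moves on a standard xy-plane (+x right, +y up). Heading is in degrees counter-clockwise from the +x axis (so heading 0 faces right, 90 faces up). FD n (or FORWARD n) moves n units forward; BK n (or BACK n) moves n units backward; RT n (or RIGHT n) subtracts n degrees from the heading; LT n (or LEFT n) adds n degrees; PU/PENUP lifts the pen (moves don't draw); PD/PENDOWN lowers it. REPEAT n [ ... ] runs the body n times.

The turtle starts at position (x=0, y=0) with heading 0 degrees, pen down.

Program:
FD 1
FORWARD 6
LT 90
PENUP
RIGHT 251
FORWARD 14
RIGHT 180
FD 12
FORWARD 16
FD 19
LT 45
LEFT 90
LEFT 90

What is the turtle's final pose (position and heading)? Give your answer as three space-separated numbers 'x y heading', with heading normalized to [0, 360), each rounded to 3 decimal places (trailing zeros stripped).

Executing turtle program step by step:
Start: pos=(0,0), heading=0, pen down
FD 1: (0,0) -> (1,0) [heading=0, draw]
FD 6: (1,0) -> (7,0) [heading=0, draw]
LT 90: heading 0 -> 90
PU: pen up
RT 251: heading 90 -> 199
FD 14: (7,0) -> (-6.237,-4.558) [heading=199, move]
RT 180: heading 199 -> 19
FD 12: (-6.237,-4.558) -> (5.109,-0.651) [heading=19, move]
FD 16: (5.109,-0.651) -> (20.237,4.558) [heading=19, move]
FD 19: (20.237,4.558) -> (38.202,10.744) [heading=19, move]
LT 45: heading 19 -> 64
LT 90: heading 64 -> 154
LT 90: heading 154 -> 244
Final: pos=(38.202,10.744), heading=244, 2 segment(s) drawn

Answer: 38.202 10.744 244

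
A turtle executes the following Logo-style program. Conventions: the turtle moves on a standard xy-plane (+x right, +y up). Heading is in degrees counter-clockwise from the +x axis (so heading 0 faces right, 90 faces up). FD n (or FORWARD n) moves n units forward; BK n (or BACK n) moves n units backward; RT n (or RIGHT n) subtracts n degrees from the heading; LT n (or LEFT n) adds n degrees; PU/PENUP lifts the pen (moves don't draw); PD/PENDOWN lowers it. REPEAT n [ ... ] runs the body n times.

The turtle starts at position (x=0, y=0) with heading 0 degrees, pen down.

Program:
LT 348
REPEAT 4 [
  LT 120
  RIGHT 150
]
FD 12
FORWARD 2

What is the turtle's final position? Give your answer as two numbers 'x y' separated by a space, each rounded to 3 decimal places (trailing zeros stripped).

Executing turtle program step by step:
Start: pos=(0,0), heading=0, pen down
LT 348: heading 0 -> 348
REPEAT 4 [
  -- iteration 1/4 --
  LT 120: heading 348 -> 108
  RT 150: heading 108 -> 318
  -- iteration 2/4 --
  LT 120: heading 318 -> 78
  RT 150: heading 78 -> 288
  -- iteration 3/4 --
  LT 120: heading 288 -> 48
  RT 150: heading 48 -> 258
  -- iteration 4/4 --
  LT 120: heading 258 -> 18
  RT 150: heading 18 -> 228
]
FD 12: (0,0) -> (-8.03,-8.918) [heading=228, draw]
FD 2: (-8.03,-8.918) -> (-9.368,-10.404) [heading=228, draw]
Final: pos=(-9.368,-10.404), heading=228, 2 segment(s) drawn

Answer: -9.368 -10.404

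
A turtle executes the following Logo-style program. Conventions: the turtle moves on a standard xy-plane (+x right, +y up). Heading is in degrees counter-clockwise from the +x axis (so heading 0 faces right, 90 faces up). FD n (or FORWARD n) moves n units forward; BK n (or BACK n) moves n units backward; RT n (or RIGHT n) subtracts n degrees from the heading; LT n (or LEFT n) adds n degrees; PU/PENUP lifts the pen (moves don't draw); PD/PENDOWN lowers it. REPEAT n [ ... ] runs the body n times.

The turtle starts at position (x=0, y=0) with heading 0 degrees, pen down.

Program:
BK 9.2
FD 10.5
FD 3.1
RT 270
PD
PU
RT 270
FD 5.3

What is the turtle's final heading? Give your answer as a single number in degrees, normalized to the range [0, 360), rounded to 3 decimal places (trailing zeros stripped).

Executing turtle program step by step:
Start: pos=(0,0), heading=0, pen down
BK 9.2: (0,0) -> (-9.2,0) [heading=0, draw]
FD 10.5: (-9.2,0) -> (1.3,0) [heading=0, draw]
FD 3.1: (1.3,0) -> (4.4,0) [heading=0, draw]
RT 270: heading 0 -> 90
PD: pen down
PU: pen up
RT 270: heading 90 -> 180
FD 5.3: (4.4,0) -> (-0.9,0) [heading=180, move]
Final: pos=(-0.9,0), heading=180, 3 segment(s) drawn

Answer: 180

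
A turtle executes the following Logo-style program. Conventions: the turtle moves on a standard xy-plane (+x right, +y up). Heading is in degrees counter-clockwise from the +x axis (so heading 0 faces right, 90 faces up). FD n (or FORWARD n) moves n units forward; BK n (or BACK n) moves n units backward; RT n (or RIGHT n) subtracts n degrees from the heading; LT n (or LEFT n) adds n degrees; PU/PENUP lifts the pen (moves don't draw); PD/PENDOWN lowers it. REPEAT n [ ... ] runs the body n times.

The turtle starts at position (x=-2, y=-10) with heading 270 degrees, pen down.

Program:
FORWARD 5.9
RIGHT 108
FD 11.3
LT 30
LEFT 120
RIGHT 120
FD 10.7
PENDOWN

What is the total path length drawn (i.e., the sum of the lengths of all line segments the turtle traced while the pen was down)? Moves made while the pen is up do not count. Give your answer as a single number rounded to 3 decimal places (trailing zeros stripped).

Executing turtle program step by step:
Start: pos=(-2,-10), heading=270, pen down
FD 5.9: (-2,-10) -> (-2,-15.9) [heading=270, draw]
RT 108: heading 270 -> 162
FD 11.3: (-2,-15.9) -> (-12.747,-12.408) [heading=162, draw]
LT 30: heading 162 -> 192
LT 120: heading 192 -> 312
RT 120: heading 312 -> 192
FD 10.7: (-12.747,-12.408) -> (-23.213,-14.633) [heading=192, draw]
PD: pen down
Final: pos=(-23.213,-14.633), heading=192, 3 segment(s) drawn

Segment lengths:
  seg 1: (-2,-10) -> (-2,-15.9), length = 5.9
  seg 2: (-2,-15.9) -> (-12.747,-12.408), length = 11.3
  seg 3: (-12.747,-12.408) -> (-23.213,-14.633), length = 10.7
Total = 27.9

Answer: 27.9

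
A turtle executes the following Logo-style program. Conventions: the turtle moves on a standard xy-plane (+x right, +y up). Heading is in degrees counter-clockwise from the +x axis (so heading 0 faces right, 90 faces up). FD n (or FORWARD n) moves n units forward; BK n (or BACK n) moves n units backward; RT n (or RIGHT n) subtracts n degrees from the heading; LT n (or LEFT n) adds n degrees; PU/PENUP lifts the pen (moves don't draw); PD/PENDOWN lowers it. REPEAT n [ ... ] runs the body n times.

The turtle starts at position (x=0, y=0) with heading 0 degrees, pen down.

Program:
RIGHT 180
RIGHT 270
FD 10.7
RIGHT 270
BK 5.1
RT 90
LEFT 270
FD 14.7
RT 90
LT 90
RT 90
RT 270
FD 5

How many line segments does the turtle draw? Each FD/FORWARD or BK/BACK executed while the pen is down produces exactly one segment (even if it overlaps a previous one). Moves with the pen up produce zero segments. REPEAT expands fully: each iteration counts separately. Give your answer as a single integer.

Executing turtle program step by step:
Start: pos=(0,0), heading=0, pen down
RT 180: heading 0 -> 180
RT 270: heading 180 -> 270
FD 10.7: (0,0) -> (0,-10.7) [heading=270, draw]
RT 270: heading 270 -> 0
BK 5.1: (0,-10.7) -> (-5.1,-10.7) [heading=0, draw]
RT 90: heading 0 -> 270
LT 270: heading 270 -> 180
FD 14.7: (-5.1,-10.7) -> (-19.8,-10.7) [heading=180, draw]
RT 90: heading 180 -> 90
LT 90: heading 90 -> 180
RT 90: heading 180 -> 90
RT 270: heading 90 -> 180
FD 5: (-19.8,-10.7) -> (-24.8,-10.7) [heading=180, draw]
Final: pos=(-24.8,-10.7), heading=180, 4 segment(s) drawn
Segments drawn: 4

Answer: 4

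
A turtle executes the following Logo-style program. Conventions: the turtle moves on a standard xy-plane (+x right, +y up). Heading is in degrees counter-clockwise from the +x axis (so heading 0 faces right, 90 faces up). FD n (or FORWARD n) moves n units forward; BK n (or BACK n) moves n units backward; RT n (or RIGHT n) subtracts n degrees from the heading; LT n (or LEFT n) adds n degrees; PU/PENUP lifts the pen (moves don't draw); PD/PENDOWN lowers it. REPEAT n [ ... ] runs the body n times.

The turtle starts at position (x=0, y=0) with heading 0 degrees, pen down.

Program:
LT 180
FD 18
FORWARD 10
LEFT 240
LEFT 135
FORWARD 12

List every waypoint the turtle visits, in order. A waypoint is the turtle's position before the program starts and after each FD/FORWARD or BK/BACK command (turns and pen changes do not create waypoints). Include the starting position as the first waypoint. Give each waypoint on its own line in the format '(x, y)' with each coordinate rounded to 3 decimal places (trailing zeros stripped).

Answer: (0, 0)
(-18, 0)
(-28, 0)
(-39.591, -3.106)

Derivation:
Executing turtle program step by step:
Start: pos=(0,0), heading=0, pen down
LT 180: heading 0 -> 180
FD 18: (0,0) -> (-18,0) [heading=180, draw]
FD 10: (-18,0) -> (-28,0) [heading=180, draw]
LT 240: heading 180 -> 60
LT 135: heading 60 -> 195
FD 12: (-28,0) -> (-39.591,-3.106) [heading=195, draw]
Final: pos=(-39.591,-3.106), heading=195, 3 segment(s) drawn
Waypoints (4 total):
(0, 0)
(-18, 0)
(-28, 0)
(-39.591, -3.106)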